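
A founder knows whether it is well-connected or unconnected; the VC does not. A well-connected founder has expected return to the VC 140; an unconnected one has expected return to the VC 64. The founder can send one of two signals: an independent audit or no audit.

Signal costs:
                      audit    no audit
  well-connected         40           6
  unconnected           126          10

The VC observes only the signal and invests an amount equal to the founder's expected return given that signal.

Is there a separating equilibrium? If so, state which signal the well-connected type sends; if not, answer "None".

Try well-connected → audit, unconnected → no audit:
  Under separation the VC infers type exactly: audit → well-connected (pays 140), no audit → unconnected (pays 64).
  Well-connected: audit gives 140 − 40 = 100; no audit gives 64 − 6 = 58. No deviation. ✓
  Unconnected: no audit gives 64 − 10 = 54; audit gives 140 − 126 = 14. No deviation. ✓
Both hold — the well-connected type sends audit.

audit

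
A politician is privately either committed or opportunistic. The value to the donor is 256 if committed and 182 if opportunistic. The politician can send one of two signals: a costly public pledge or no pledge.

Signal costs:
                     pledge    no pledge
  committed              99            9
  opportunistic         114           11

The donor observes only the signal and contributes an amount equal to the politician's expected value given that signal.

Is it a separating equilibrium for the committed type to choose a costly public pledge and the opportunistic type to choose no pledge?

If types separate, pledge earns payment 256 and no pledge earns 182.
Committed: pledge gives 256 − 99 = 157; no pledge gives 182 − 9 = 173. Would deviate. ✗
Opportunistic: no pledge gives 182 − 11 = 171; pledge gives 256 − 114 = 142. No deviation. ✓

No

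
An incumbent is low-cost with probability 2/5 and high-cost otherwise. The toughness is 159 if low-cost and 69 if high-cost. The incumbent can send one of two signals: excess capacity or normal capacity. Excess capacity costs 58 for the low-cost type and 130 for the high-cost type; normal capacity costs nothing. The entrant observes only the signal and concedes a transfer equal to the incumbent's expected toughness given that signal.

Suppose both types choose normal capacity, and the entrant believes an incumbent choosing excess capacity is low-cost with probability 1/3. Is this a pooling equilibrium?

Yes

At the pooled signal (normal capacity) the entrant holds the prior 2/5 and pays 2/5·159 + 3/5·69 = 105. Off-path (excess capacity) belief 1/3 gives 1/3·159 + 2/3·69 = 99.
Low-cost: normal capacity gives 105 − 0 = 105; excess capacity gives 99 − 58 = 41. Stays. ✓
High-cost: normal capacity gives 105 − 0 = 105; excess capacity gives 99 − 130 = -31. Stays. ✓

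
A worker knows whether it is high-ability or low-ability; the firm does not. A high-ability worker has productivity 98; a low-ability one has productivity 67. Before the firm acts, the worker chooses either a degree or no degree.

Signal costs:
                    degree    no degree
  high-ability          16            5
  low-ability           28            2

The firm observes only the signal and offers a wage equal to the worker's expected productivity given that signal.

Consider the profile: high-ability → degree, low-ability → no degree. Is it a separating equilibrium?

No

Under separation the firm infers type exactly: degree → high-ability (pays 98), no degree → low-ability (pays 67).
High-ability: degree gives 98 − 16 = 82; no degree gives 67 − 5 = 62. No deviation. ✓
Low-ability: no degree gives 67 − 2 = 65; degree gives 98 − 28 = 70. Would deviate. ✗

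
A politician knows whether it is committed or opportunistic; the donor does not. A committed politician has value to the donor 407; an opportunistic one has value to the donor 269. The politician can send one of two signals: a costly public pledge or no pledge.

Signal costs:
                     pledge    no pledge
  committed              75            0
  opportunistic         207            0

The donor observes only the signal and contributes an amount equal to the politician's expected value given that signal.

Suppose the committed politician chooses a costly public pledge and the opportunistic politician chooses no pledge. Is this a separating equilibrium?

Yes

Under separation the donor infers type exactly: pledge → committed (pays 407), no pledge → opportunistic (pays 269).
Committed: pledge gives 407 − 75 = 332; no pledge gives 269 − 0 = 269. No deviation. ✓
Opportunistic: no pledge gives 269 − 0 = 269; pledge gives 407 − 207 = 200. No deviation. ✓
Neither type gains from mimicking the other.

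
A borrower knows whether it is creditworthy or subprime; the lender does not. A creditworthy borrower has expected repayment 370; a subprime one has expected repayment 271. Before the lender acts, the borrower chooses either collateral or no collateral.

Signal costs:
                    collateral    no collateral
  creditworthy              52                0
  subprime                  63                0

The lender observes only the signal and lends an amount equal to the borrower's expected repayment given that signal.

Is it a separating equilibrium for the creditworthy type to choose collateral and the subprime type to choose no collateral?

Under separation the lender infers type exactly: collateral → creditworthy (pays 370), no collateral → subprime (pays 271).
Creditworthy: collateral gives 370 − 52 = 318; no collateral gives 271 − 0 = 271. No deviation. ✓
Subprime: no collateral gives 271 − 0 = 271; collateral gives 370 − 63 = 307. Would deviate. ✗

No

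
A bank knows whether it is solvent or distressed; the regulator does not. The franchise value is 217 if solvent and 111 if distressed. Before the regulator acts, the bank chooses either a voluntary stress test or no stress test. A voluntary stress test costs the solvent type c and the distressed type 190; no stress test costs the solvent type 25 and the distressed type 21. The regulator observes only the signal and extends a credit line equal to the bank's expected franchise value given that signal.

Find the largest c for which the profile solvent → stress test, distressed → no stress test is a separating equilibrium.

131

Under separation: stress test → solvent (pays 217); no stress test → distressed (pays 111).
Distressed: 111 − 21 = 90 ≥ 217 − 190 = 27. Holds regardless of c. ✓
Solvent: 217 − c ≥ 111 − 25, so c ≤ 217 − 86 = 131.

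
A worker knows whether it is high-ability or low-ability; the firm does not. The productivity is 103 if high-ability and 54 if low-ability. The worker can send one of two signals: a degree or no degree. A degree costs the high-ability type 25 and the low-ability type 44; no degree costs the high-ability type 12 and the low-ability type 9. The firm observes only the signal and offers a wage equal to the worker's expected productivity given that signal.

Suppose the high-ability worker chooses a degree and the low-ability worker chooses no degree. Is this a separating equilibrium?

No

Under separation the firm infers type exactly: degree → high-ability (pays 103), no degree → low-ability (pays 54).
High-ability: degree gives 103 − 25 = 78; no degree gives 54 − 12 = 42. No deviation. ✓
Low-ability: no degree gives 54 − 9 = 45; degree gives 103 − 44 = 59. Would deviate. ✗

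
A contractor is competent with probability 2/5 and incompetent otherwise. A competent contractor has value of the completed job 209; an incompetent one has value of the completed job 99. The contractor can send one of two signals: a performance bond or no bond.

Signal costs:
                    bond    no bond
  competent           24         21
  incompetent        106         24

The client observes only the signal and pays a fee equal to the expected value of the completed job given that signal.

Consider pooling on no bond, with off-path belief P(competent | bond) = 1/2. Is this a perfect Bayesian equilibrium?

No

At the pooled signal (no bond) the client holds the prior 2/5 and pays 2/5·209 + 3/5·99 = 143. Off-path (bond) belief 1/2 gives 1/2·209 + 1/2·99 = 154.
Competent: no bond gives 143 − 21 = 122; bond gives 154 − 24 = 130. Deviates. ✗
Incompetent: no bond gives 143 − 24 = 119; bond gives 154 − 106 = 48. Stays. ✓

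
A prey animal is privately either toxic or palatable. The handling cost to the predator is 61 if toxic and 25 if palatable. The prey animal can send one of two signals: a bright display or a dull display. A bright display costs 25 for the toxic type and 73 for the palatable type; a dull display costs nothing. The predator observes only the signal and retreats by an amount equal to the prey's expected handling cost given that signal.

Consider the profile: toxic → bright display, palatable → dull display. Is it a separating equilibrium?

If types separate, bright display earns payment 61 and dull display earns 25.
Toxic: bright display gives 61 − 25 = 36; dull display gives 25 − 0 = 25. No deviation. ✓
Palatable: dull display gives 25 − 0 = 25; bright display gives 61 − 73 = -12. No deviation. ✓
Both incentive constraints hold.

Yes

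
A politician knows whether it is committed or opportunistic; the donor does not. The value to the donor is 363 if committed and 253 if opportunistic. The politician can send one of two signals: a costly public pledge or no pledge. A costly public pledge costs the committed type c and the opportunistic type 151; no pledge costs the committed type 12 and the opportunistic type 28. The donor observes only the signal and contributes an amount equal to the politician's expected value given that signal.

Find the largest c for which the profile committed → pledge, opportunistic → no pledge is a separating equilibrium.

Under separation: pledge → committed (pays 363); no pledge → opportunistic (pays 253).
Opportunistic: 253 − 28 = 225 ≥ 363 − 151 = 212. Holds regardless of c. ✓
Committed: 363 − c ≥ 253 − 12, so c ≤ 363 − 241 = 122.

122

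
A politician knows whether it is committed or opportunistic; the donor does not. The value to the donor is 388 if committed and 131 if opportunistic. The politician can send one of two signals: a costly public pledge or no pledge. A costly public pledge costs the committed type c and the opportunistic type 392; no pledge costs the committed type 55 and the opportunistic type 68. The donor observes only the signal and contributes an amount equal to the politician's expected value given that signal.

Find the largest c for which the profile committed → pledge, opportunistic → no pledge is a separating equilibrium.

Under separation: pledge → committed (pays 388); no pledge → opportunistic (pays 131).
Opportunistic: 131 − 68 = 63 ≥ 388 − 392 = -4. Holds regardless of c. ✓
Committed: 388 − c ≥ 131 − 55, so c ≤ 388 − 76 = 312.

312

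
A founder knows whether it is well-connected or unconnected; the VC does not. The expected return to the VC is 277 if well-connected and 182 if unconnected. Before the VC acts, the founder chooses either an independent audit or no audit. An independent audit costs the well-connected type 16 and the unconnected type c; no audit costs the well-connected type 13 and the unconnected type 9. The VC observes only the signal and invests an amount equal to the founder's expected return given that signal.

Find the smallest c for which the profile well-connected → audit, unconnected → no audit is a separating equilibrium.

104

Under separation: audit → well-connected (pays 277); no audit → unconnected (pays 182).
Well-connected: 277 − 16 = 261 ≥ 182 − 13 = 169. Holds regardless of c. ✓
Unconnected: 182 − 9 ≥ 277 − c, so c ≥ 277 − 173 = 104.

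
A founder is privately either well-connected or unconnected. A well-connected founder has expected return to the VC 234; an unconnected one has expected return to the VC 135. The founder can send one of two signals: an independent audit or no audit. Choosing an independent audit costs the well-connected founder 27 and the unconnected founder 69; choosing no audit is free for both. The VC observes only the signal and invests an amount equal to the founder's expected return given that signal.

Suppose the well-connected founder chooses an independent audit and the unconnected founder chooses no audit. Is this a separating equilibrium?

No

Under separation the VC infers type exactly: audit → well-connected (pays 234), no audit → unconnected (pays 135).
Well-connected: audit gives 234 − 27 = 207; no audit gives 135 − 0 = 135. No deviation. ✓
Unconnected: no audit gives 135 − 0 = 135; audit gives 234 − 69 = 165. Would deviate. ✗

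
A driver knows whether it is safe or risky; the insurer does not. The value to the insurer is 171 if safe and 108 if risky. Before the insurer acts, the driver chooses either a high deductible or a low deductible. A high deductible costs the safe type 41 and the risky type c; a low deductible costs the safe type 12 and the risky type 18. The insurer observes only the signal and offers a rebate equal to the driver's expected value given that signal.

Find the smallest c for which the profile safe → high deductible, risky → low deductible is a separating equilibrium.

81

Under separation: high deductible → safe (pays 171); low deductible → risky (pays 108).
Safe: 171 − 41 = 130 ≥ 108 − 12 = 96. Holds regardless of c. ✓
Risky: 108 − 18 ≥ 171 − c, so c ≥ 171 − 90 = 81.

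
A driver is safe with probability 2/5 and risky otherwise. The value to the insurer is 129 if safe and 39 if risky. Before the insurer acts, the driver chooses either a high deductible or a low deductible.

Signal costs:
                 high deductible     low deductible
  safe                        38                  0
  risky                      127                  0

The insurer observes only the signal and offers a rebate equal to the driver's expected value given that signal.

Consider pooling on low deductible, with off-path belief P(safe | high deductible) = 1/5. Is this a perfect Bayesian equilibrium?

At the pooled signal (low deductible) the insurer holds the prior 2/5 and pays 2/5·129 + 3/5·39 = 75. Off-path (high deductible) belief 1/5 gives 1/5·129 + 4/5·39 = 57.
Safe: low deductible gives 75 − 0 = 75; high deductible gives 57 − 38 = 19. Stays. ✓
Risky: low deductible gives 75 − 0 = 75; high deductible gives 57 − 127 = -70. Stays. ✓

Yes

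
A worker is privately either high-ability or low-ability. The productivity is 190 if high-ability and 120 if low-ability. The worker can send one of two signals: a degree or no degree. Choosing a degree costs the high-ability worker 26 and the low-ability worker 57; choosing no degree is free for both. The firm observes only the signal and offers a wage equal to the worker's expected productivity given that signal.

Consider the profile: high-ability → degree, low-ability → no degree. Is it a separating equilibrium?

No

If types separate, degree earns payment 190 and no degree earns 120.
High-ability: degree gives 190 − 26 = 164; no degree gives 120 − 0 = 120. No deviation. ✓
Low-ability: no degree gives 120 − 0 = 120; degree gives 190 − 57 = 133. Would deviate. ✗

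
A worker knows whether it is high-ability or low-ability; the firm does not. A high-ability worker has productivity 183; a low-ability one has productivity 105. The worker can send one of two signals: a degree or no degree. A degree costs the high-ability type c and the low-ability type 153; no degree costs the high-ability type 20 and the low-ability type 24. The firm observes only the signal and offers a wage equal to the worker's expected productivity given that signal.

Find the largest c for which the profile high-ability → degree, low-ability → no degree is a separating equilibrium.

98

Under separation: degree → high-ability (pays 183); no degree → low-ability (pays 105).
Low-ability: 105 − 24 = 81 ≥ 183 − 153 = 30. Holds regardless of c. ✓
High-ability: 183 − c ≥ 105 − 20, so c ≤ 183 − 85 = 98.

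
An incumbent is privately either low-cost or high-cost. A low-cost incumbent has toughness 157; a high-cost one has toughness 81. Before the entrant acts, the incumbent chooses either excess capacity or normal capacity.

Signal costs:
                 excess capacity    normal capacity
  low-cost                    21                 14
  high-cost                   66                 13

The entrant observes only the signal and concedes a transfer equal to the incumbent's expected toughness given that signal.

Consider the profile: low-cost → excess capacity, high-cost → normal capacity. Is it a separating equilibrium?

No

If types separate, excess capacity earns payment 157 and normal capacity earns 81.
Low-cost: excess capacity gives 157 − 21 = 136; normal capacity gives 81 − 14 = 67. No deviation. ✓
High-cost: normal capacity gives 81 − 13 = 68; excess capacity gives 157 − 66 = 91. Would deviate. ✗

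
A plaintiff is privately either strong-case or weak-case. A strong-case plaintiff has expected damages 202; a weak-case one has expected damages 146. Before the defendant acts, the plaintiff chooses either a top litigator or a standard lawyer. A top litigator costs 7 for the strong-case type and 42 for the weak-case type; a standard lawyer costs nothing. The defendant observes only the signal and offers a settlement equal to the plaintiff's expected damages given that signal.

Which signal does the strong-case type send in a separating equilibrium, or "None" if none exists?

Try strong-case → top litigator, weak-case → standard lawyer:
  Under separation the defendant infers type exactly: top litigator → strong-case (pays 202), standard lawyer → weak-case (pays 146).
  Strong-case: top litigator gives 202 − 7 = 195; standard lawyer gives 146 − 0 = 146. No deviation. ✓
  Weak-case: standard lawyer gives 146 − 0 = 146; top litigator gives 202 − 42 = 160. Would deviate. ✗
Try strong-case → standard lawyer, weak-case → top litigator:
  Under separation the defendant infers type exactly: standard lawyer → strong-case (pays 202), top litigator → weak-case (pays 146).
  Strong-case: standard lawyer gives 202 − 0 = 202; top litigator gives 146 − 7 = 139. No deviation. ✓
  Weak-case: top litigator gives 146 − 42 = 104; standard lawyer gives 202 − 0 = 202. Would deviate. ✗
Neither assignment is incentive-compatible.

None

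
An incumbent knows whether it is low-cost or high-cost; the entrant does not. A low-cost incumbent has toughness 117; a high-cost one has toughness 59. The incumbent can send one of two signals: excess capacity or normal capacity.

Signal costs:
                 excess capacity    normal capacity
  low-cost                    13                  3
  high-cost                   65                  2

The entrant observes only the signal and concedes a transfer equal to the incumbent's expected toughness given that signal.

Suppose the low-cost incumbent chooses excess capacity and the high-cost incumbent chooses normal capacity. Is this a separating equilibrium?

Under separation the entrant infers type exactly: excess capacity → low-cost (pays 117), normal capacity → high-cost (pays 59).
Low-cost: excess capacity gives 117 − 13 = 104; normal capacity gives 59 − 3 = 56. No deviation. ✓
High-cost: normal capacity gives 59 − 2 = 57; excess capacity gives 117 − 65 = 52. No deviation. ✓
Neither type gains from mimicking the other.

Yes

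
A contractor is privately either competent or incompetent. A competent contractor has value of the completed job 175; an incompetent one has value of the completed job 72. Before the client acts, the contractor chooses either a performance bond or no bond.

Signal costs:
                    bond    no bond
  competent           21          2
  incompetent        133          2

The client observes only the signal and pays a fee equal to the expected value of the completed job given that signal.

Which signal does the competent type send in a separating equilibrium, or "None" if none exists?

bond

Try competent → bond, incompetent → no bond:
  If types separate, bond earns payment 175 and no bond earns 72.
  Competent: bond gives 175 − 21 = 154; no bond gives 72 − 2 = 70. No deviation. ✓
  Incompetent: no bond gives 72 − 2 = 70; bond gives 175 − 133 = 42. No deviation. ✓
Both hold — the competent type sends bond.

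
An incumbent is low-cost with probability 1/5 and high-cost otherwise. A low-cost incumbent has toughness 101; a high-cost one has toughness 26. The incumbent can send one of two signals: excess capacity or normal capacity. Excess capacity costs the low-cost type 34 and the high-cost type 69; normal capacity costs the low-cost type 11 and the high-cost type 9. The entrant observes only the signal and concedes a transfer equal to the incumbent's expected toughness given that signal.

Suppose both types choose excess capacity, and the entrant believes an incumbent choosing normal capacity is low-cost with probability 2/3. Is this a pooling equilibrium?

At the pooled signal (excess capacity) the entrant holds the prior 1/5 and pays 1/5·101 + 4/5·26 = 41. Off-path (normal capacity) belief 2/3 gives 2/3·101 + 1/3·26 = 76.
Low-cost: excess capacity gives 41 − 34 = 7; normal capacity gives 76 − 11 = 65. Deviates. ✗
High-cost: excess capacity gives 41 − 69 = -28; normal capacity gives 76 − 9 = 67. Deviates. ✗

No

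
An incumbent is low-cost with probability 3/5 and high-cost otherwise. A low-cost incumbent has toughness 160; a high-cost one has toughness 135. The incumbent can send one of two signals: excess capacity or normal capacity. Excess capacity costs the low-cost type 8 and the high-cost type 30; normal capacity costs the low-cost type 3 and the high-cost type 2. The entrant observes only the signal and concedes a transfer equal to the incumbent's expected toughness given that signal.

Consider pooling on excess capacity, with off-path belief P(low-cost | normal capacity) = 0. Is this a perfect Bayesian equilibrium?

On the equilibrium path (excess capacity) the entrant holds the prior 3/5 and pays 3/5·160 + 2/5·135 = 150. Off-path (normal capacity) belief 0 gives 0·160 + 1·135 = 135.
Low-cost: excess capacity gives 150 − 8 = 142; normal capacity gives 135 − 3 = 132. Stays. ✓
High-cost: excess capacity gives 150 − 30 = 120; normal capacity gives 135 − 2 = 133. Deviates. ✗

No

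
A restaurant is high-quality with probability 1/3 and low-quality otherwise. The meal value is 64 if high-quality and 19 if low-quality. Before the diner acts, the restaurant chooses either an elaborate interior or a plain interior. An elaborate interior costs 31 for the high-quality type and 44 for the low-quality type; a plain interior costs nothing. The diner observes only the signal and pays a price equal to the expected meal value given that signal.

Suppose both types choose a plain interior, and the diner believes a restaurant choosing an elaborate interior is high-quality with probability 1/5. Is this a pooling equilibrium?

Yes

At the pooled signal (plain interior) the diner holds the prior 1/3 and pays 1/3·64 + 2/3·19 = 34. Off-path (elaborate interior) belief 1/5 gives 1/5·64 + 4/5·19 = 28.
High-quality: plain interior gives 34 − 0 = 34; elaborate interior gives 28 − 31 = -3. Stays. ✓
Low-quality: plain interior gives 34 − 0 = 34; elaborate interior gives 28 − 44 = -16. Stays. ✓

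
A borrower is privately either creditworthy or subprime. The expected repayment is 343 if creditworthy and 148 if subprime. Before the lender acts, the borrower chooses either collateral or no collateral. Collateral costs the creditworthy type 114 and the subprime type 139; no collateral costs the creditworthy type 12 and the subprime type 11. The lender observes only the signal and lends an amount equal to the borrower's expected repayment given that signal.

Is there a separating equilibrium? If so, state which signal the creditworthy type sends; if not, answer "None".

None

Try creditworthy → collateral, subprime → no collateral:
  If types separate, collateral earns payment 343 and no collateral earns 148.
  Creditworthy: collateral gives 343 − 114 = 229; no collateral gives 148 − 12 = 136. No deviation. ✓
  Subprime: no collateral gives 148 − 11 = 137; collateral gives 343 − 139 = 204. Would deviate. ✗
Try creditworthy → no collateral, subprime → collateral:
  If types separate, no collateral earns payment 343 and collateral earns 148.
  Creditworthy: no collateral gives 343 − 12 = 331; collateral gives 148 − 114 = 34. No deviation. ✓
  Subprime: collateral gives 148 − 139 = 9; no collateral gives 343 − 11 = 332. Would deviate. ✗
Neither assignment is incentive-compatible.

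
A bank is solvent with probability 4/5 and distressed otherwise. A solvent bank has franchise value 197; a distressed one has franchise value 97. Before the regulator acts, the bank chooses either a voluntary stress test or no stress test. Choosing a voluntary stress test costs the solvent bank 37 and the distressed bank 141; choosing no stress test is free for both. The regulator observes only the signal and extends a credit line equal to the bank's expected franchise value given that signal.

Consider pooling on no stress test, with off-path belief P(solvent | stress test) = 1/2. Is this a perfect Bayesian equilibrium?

Yes

At the pooled signal (no stress test) the regulator holds the prior 4/5 and pays 4/5·197 + 1/5·97 = 177. Off-path (stress test) belief 1/2 gives 1/2·197 + 1/2·97 = 147.
Solvent: no stress test gives 177 − 0 = 177; stress test gives 147 − 37 = 110. Stays. ✓
Distressed: no stress test gives 177 − 0 = 177; stress test gives 147 − 141 = 6. Stays. ✓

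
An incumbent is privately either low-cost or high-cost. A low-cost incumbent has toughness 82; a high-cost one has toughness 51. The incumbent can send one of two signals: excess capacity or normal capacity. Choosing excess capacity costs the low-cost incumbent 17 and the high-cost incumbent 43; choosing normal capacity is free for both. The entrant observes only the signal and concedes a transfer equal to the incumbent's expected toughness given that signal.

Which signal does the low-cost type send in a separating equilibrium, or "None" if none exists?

excess capacity

Try low-cost → excess capacity, high-cost → normal capacity:
  Under separation the entrant infers type exactly: excess capacity → low-cost (pays 82), normal capacity → high-cost (pays 51).
  Low-cost: excess capacity gives 82 − 17 = 65; normal capacity gives 51 − 0 = 51. No deviation. ✓
  High-cost: normal capacity gives 51 − 0 = 51; excess capacity gives 82 − 43 = 39. No deviation. ✓
Both hold — the low-cost type sends excess capacity.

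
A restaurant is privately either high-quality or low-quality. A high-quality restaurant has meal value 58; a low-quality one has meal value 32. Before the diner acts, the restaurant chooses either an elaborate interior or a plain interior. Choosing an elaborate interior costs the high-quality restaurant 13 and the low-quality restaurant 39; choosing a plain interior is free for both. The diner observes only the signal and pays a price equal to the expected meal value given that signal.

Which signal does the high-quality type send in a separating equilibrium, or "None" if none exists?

elaborate interior

Try high-quality → elaborate interior, low-quality → plain interior:
  If types separate, elaborate interior earns payment 58 and plain interior earns 32.
  High-quality: elaborate interior gives 58 − 13 = 45; plain interior gives 32 − 0 = 32. No deviation. ✓
  Low-quality: plain interior gives 32 − 0 = 32; elaborate interior gives 58 − 39 = 19. No deviation. ✓
Both hold — the high-quality type sends elaborate interior.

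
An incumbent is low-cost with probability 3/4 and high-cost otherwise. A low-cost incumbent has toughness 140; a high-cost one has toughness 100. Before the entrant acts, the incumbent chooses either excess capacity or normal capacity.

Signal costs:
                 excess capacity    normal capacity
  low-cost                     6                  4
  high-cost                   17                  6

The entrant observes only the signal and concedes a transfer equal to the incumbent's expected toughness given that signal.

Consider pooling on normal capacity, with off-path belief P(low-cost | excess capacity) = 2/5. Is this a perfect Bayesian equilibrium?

Yes

At the pooled signal (normal capacity) the entrant holds the prior 3/4 and pays 3/4·140 + 1/4·100 = 130. Off-path (excess capacity) belief 2/5 gives 2/5·140 + 3/5·100 = 116.
Low-cost: normal capacity gives 130 − 4 = 126; excess capacity gives 116 − 6 = 110. Stays. ✓
High-cost: normal capacity gives 130 − 6 = 124; excess capacity gives 116 − 17 = 99. Stays. ✓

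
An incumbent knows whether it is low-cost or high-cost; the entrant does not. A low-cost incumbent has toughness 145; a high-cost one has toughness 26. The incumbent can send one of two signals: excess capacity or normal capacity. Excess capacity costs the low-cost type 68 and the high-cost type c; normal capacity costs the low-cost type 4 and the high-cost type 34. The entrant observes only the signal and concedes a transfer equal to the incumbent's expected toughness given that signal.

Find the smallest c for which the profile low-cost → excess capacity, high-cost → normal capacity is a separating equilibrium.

Under separation: excess capacity → low-cost (pays 145); normal capacity → high-cost (pays 26).
Low-cost: 145 − 68 = 77 ≥ 26 − 4 = 22. Holds regardless of c. ✓
High-cost: 26 − 34 ≥ 145 − c, so c ≥ 145 − -8 = 153.

153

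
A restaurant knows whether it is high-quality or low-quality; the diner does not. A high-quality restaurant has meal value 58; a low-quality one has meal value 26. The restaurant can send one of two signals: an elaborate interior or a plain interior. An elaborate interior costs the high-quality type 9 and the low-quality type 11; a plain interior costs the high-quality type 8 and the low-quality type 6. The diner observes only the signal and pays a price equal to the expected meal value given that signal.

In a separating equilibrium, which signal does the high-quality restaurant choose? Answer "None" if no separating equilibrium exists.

None

Try high-quality → elaborate interior, low-quality → plain interior:
  If types separate, elaborate interior earns payment 58 and plain interior earns 26.
  High-quality: elaborate interior gives 58 − 9 = 49; plain interior gives 26 − 8 = 18. No deviation. ✓
  Low-quality: plain interior gives 26 − 6 = 20; elaborate interior gives 58 − 11 = 47. Would deviate. ✗
Try high-quality → plain interior, low-quality → elaborate interior:
  If types separate, plain interior earns payment 58 and elaborate interior earns 26.
  High-quality: plain interior gives 58 − 8 = 50; elaborate interior gives 26 − 9 = 17. No deviation. ✓
  Low-quality: elaborate interior gives 26 − 11 = 15; plain interior gives 58 − 6 = 52. Would deviate. ✗
Neither assignment is incentive-compatible.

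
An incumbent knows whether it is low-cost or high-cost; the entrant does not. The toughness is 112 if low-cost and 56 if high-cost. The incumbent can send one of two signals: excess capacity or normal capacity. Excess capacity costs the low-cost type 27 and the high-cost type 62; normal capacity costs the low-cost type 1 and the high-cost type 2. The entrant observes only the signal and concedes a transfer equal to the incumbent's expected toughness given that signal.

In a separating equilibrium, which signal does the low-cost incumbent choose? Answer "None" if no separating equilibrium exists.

excess capacity

Try low-cost → excess capacity, high-cost → normal capacity:
  Under separation the entrant infers type exactly: excess capacity → low-cost (pays 112), normal capacity → high-cost (pays 56).
  Low-cost: excess capacity gives 112 − 27 = 85; normal capacity gives 56 − 1 = 55. No deviation. ✓
  High-cost: normal capacity gives 56 − 2 = 54; excess capacity gives 112 − 62 = 50. No deviation. ✓
Both hold — the low-cost type sends excess capacity.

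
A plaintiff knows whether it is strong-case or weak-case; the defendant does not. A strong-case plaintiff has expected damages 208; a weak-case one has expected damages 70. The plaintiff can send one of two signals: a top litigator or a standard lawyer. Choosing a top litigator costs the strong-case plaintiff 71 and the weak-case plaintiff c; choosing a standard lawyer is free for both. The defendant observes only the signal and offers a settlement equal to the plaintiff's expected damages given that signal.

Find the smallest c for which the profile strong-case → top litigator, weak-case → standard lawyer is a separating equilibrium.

Under separation: top litigator → strong-case (pays 208); standard lawyer → weak-case (pays 70).
Strong-case: 208 − 71 = 137 ≥ 70 − 0 = 70. Holds regardless of c. ✓
Weak-case: 70 − 0 ≥ 208 − c, so c ≥ 208 − 70 = 138.

138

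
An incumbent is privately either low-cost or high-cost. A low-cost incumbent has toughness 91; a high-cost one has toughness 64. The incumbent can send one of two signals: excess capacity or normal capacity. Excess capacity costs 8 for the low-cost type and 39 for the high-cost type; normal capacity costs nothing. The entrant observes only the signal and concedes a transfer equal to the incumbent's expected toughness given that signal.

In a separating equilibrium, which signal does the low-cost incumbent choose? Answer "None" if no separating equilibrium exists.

excess capacity

Try low-cost → excess capacity, high-cost → normal capacity:
  Under separation the entrant infers type exactly: excess capacity → low-cost (pays 91), normal capacity → high-cost (pays 64).
  Low-cost: excess capacity gives 91 − 8 = 83; normal capacity gives 64 − 0 = 64. No deviation. ✓
  High-cost: normal capacity gives 64 − 0 = 64; excess capacity gives 91 − 39 = 52. No deviation. ✓
Both hold — the low-cost type sends excess capacity.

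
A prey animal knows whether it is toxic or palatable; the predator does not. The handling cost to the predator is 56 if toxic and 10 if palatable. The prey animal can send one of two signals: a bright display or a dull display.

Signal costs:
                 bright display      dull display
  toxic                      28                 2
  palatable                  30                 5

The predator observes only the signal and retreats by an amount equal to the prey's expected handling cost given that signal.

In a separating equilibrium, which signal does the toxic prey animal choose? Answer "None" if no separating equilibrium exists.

None

Try toxic → bright display, palatable → dull display:
  If types separate, bright display earns payment 56 and dull display earns 10.
  Toxic: bright display gives 56 − 28 = 28; dull display gives 10 − 2 = 8. No deviation. ✓
  Palatable: dull display gives 10 − 5 = 5; bright display gives 56 − 30 = 26. Would deviate. ✗
Try toxic → dull display, palatable → bright display:
  If types separate, dull display earns payment 56 and bright display earns 10.
  Toxic: dull display gives 56 − 2 = 54; bright display gives 10 − 28 = -18. No deviation. ✓
  Palatable: bright display gives 10 − 30 = -20; dull display gives 56 − 5 = 51. Would deviate. ✗
Neither assignment is incentive-compatible.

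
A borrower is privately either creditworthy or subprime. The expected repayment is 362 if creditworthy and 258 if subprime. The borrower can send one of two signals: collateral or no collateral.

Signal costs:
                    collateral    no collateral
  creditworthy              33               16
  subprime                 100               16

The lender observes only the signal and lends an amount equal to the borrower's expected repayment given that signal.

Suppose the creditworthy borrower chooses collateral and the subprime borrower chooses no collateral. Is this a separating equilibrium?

Under separation the lender infers type exactly: collateral → creditworthy (pays 362), no collateral → subprime (pays 258).
Creditworthy: collateral gives 362 − 33 = 329; no collateral gives 258 − 16 = 242. No deviation. ✓
Subprime: no collateral gives 258 − 16 = 242; collateral gives 362 − 100 = 262. Would deviate. ✗

No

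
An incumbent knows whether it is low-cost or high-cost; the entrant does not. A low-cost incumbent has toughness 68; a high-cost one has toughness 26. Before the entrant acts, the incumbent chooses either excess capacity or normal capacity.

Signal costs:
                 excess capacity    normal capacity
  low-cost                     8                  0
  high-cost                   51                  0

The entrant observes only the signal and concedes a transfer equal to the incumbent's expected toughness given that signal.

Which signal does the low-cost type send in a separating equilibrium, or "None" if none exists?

excess capacity

Try low-cost → excess capacity, high-cost → normal capacity:
  If types separate, excess capacity earns payment 68 and normal capacity earns 26.
  Low-cost: excess capacity gives 68 − 8 = 60; normal capacity gives 26 − 0 = 26. No deviation. ✓
  High-cost: normal capacity gives 26 − 0 = 26; excess capacity gives 68 − 51 = 17. No deviation. ✓
Both hold — the low-cost type sends excess capacity.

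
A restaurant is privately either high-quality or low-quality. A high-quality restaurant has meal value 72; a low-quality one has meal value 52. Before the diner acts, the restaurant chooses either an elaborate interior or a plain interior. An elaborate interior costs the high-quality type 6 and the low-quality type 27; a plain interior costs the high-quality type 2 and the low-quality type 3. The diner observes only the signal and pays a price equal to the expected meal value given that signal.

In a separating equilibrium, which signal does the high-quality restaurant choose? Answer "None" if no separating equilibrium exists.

elaborate interior

Try high-quality → elaborate interior, low-quality → plain interior:
  If types separate, elaborate interior earns payment 72 and plain interior earns 52.
  High-quality: elaborate interior gives 72 − 6 = 66; plain interior gives 52 − 2 = 50. No deviation. ✓
  Low-quality: plain interior gives 52 − 3 = 49; elaborate interior gives 72 − 27 = 45. No deviation. ✓
Both hold — the high-quality type sends elaborate interior.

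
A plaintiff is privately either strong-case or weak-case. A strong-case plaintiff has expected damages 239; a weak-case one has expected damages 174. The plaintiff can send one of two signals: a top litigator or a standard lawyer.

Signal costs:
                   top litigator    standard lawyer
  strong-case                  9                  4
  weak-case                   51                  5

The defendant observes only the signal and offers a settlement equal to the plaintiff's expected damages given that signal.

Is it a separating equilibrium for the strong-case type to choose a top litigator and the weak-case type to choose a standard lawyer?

If types separate, top litigator earns payment 239 and standard lawyer earns 174.
Strong-case: top litigator gives 239 − 9 = 230; standard lawyer gives 174 − 4 = 170. No deviation. ✓
Weak-case: standard lawyer gives 174 − 5 = 169; top litigator gives 239 − 51 = 188. Would deviate. ✗

No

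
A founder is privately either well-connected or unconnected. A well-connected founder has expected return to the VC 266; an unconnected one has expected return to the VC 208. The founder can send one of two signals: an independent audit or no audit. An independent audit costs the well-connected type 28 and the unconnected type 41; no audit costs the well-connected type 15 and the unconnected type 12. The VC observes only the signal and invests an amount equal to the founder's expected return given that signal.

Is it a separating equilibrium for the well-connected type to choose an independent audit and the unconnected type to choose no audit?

If types separate, audit earns payment 266 and no audit earns 208.
Well-connected: audit gives 266 − 28 = 238; no audit gives 208 − 15 = 193. No deviation. ✓
Unconnected: no audit gives 208 − 12 = 196; audit gives 266 − 41 = 225. Would deviate. ✗

No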